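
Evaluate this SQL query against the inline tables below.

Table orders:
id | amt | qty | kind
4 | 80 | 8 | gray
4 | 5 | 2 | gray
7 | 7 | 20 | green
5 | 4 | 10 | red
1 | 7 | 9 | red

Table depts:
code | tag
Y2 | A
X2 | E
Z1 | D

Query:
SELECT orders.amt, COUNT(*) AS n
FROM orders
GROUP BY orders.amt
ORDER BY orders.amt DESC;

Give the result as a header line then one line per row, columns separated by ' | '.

After GROUP BY (4 rows):
orders.amt | n
80 | 1
5 | 1
7 | 2
4 | 1
After ORDER BY (4 rows):
orders.amt | n
80 | 1
7 | 2
5 | 1
4 | 1

== RESULT ==
orders.amt | n
80 | 1
7 | 2
5 | 1
4 | 1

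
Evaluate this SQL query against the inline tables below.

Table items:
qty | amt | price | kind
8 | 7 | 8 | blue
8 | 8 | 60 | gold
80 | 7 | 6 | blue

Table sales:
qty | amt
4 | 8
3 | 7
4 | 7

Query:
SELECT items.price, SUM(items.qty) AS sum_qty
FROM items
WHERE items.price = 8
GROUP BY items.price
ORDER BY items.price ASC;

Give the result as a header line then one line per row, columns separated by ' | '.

After WHERE (1 rows):
items.qty | items.amt | items.price | items.kind
8 | 7 | 8 | blue
After GROUP BY (1 rows):
items.price | sum_qty
8 | 8
After ORDER BY (1 rows):
items.price | sum_qty
8 | 8

== RESULT ==
items.price | sum_qty
8 | 8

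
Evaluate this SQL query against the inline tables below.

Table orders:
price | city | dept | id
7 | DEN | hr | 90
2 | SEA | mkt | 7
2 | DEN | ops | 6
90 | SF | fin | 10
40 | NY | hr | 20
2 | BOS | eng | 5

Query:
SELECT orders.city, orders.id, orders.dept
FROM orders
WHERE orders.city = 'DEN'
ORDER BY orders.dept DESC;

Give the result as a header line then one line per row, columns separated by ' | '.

== RESULT ==
orders.city | orders.id | orders.dept
DEN | 6 | ops
DEN | 90 | hr

Derivation:
After WHERE (2 rows):
orders.price | orders.city | orders.dept | orders.id
7 | DEN | hr | 90
2 | DEN | ops | 6
After SELECT (2 rows):
orders.city | orders.id | orders.dept
DEN | 90 | hr
DEN | 6 | ops
After ORDER BY (2 rows):
orders.city | orders.id | orders.dept
DEN | 6 | ops
DEN | 90 | hr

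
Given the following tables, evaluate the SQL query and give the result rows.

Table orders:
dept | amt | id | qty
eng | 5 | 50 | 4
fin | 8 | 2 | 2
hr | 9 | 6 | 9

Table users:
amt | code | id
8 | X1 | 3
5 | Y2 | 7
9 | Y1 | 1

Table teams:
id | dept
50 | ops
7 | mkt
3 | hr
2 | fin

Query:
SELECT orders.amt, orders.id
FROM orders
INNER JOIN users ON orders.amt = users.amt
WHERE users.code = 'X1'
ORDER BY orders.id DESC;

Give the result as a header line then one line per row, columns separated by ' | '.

== RESULT ==
orders.amt | orders.id
8 | 2

Derivation:
After JOIN users (3 rows):
orders.dept | orders.amt | orders.id | orders.qty | users.amt | users.code | users.id
eng | 5 | 50 | 4 | 5 | Y2 | 7
fin | 8 | 2 | 2 | 8 | X1 | 3
hr | 9 | 6 | 9 | 9 | Y1 | 1
After WHERE (1 rows):
orders.dept | orders.amt | orders.id | orders.qty | users.amt | users.code | users.id
fin | 8 | 2 | 2 | 8 | X1 | 3
After SELECT (1 rows):
orders.amt | orders.id
8 | 2
After ORDER BY (1 rows):
orders.amt | orders.id
8 | 2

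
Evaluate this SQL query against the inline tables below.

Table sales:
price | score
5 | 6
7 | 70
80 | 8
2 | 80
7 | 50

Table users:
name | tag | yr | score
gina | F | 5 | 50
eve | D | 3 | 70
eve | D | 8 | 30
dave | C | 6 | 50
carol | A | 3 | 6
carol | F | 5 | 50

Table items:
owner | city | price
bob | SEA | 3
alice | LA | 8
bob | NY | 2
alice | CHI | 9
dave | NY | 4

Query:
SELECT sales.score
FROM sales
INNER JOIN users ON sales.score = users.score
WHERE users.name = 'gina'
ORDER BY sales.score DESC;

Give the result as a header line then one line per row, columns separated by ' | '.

== RESULT ==
sales.score
50

Derivation:
After JOIN users (5 rows):
sales.price | sales.score | users.name | users.tag | users.yr | users.score
5 | 6 | carol | A | 3 | 6
7 | 70 | eve | D | 3 | 70
7 | 50 | gina | F | 5 | 50
7 | 50 | dave | C | 6 | 50
7 | 50 | carol | F | 5 | 50
After WHERE (1 rows):
sales.price | sales.score | users.name | users.tag | users.yr | users.score
7 | 50 | gina | F | 5 | 50
After SELECT (1 rows):
sales.score
50
After ORDER BY (1 rows):
sales.score
50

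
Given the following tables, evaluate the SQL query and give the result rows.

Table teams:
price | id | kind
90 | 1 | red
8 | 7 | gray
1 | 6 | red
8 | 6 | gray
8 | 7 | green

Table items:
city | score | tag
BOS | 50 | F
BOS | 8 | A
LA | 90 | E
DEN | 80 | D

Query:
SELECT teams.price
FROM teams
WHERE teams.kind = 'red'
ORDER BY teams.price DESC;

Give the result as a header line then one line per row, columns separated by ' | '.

After WHERE (2 rows):
teams.price | teams.id | teams.kind
90 | 1 | red
1 | 6 | red
After SELECT (2 rows):
teams.price
90
1
After ORDER BY (2 rows):
teams.price
90
1

== RESULT ==
teams.price
90
1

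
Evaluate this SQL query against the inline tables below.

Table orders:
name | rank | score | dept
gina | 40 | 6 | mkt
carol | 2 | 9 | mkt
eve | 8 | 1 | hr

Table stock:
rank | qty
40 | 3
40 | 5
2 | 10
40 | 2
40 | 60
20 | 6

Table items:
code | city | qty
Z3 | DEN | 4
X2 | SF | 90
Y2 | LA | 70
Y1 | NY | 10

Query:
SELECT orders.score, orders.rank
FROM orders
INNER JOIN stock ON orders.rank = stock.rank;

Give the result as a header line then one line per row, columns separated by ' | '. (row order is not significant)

== RESULT ==
orders.score | orders.rank
6 | 40
6 | 40
6 | 40
6 | 40
9 | 2

Derivation:
After JOIN stock (5 rows):
orders.name | orders.rank | orders.score | orders.dept | stock.rank | stock.qty
gina | 40 | 6 | mkt | 40 | 3
gina | 40 | 6 | mkt | 40 | 5
gina | 40 | 6 | mkt | 40 | 2
gina | 40 | 6 | mkt | 40 | 60
carol | 2 | 9 | mkt | 2 | 10
After SELECT (5 rows):
orders.score | orders.rank
6 | 40
6 | 40
6 | 40
6 | 40
9 | 2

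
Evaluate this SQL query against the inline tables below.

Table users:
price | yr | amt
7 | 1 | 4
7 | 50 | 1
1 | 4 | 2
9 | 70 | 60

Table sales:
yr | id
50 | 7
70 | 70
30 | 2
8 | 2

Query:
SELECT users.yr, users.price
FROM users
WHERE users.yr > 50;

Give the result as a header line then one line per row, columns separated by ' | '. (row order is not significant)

== RESULT ==
users.yr | users.price
70 | 9

Derivation:
After WHERE (1 rows):
users.price | users.yr | users.amt
9 | 70 | 60
After SELECT (1 rows):
users.yr | users.price
70 | 9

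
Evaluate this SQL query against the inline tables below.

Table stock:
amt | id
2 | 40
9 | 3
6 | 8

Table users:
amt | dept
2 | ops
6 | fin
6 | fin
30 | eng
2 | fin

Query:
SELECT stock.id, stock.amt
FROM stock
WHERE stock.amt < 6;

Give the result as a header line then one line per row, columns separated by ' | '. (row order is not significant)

== RESULT ==
stock.id | stock.amt
40 | 2

Derivation:
After WHERE (1 rows):
stock.amt | stock.id
2 | 40
After SELECT (1 rows):
stock.id | stock.amt
40 | 2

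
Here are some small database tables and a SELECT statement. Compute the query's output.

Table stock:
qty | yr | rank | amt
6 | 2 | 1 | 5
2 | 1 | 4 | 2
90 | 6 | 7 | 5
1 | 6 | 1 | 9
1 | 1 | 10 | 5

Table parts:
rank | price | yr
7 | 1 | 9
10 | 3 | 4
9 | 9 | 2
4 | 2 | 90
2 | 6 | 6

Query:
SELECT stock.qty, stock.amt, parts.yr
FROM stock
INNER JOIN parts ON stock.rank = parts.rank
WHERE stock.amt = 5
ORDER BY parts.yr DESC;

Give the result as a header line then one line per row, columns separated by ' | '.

== RESULT ==
stock.qty | stock.amt | parts.yr
90 | 5 | 9
1 | 5 | 4

Derivation:
After JOIN parts (3 rows):
stock.qty | stock.yr | stock.rank | stock.amt | parts.rank | parts.price | parts.yr
2 | 1 | 4 | 2 | 4 | 2 | 90
90 | 6 | 7 | 5 | 7 | 1 | 9
1 | 1 | 10 | 5 | 10 | 3 | 4
After WHERE (2 rows):
stock.qty | stock.yr | stock.rank | stock.amt | parts.rank | parts.price | parts.yr
90 | 6 | 7 | 5 | 7 | 1 | 9
1 | 1 | 10 | 5 | 10 | 3 | 4
After SELECT (2 rows):
stock.qty | stock.amt | parts.yr
90 | 5 | 9
1 | 5 | 4
After ORDER BY (2 rows):
stock.qty | stock.amt | parts.yr
90 | 5 | 9
1 | 5 | 4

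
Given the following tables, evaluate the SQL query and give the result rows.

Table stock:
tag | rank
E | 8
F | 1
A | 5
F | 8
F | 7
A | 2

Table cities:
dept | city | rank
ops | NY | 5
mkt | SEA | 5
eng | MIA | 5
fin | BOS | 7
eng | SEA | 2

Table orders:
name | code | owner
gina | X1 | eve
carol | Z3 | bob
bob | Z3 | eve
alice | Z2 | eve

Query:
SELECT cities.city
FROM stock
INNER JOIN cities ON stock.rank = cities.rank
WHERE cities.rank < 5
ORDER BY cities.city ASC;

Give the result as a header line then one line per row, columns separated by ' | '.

== RESULT ==
cities.city
SEA

Derivation:
After JOIN cities (5 rows):
stock.tag | stock.rank | cities.dept | cities.city | cities.rank
A | 5 | ops | NY | 5
A | 5 | mkt | SEA | 5
A | 5 | eng | MIA | 5
F | 7 | fin | BOS | 7
A | 2 | eng | SEA | 2
After WHERE (1 rows):
stock.tag | stock.rank | cities.dept | cities.city | cities.rank
A | 2 | eng | SEA | 2
After SELECT (1 rows):
cities.city
SEA
After ORDER BY (1 rows):
cities.city
SEA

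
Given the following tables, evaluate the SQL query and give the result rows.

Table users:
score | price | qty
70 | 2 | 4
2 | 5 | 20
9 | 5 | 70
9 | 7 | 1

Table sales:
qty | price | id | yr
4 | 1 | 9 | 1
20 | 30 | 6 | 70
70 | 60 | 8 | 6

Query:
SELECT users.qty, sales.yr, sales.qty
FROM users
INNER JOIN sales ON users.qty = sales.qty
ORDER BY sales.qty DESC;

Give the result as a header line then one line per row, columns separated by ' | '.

== RESULT ==
users.qty | sales.yr | sales.qty
70 | 6 | 70
20 | 70 | 20
4 | 1 | 4

Derivation:
After JOIN sales (3 rows):
users.score | users.price | users.qty | sales.qty | sales.price | sales.id | sales.yr
70 | 2 | 4 | 4 | 1 | 9 | 1
2 | 5 | 20 | 20 | 30 | 6 | 70
9 | 5 | 70 | 70 | 60 | 8 | 6
After SELECT (3 rows):
users.qty | sales.yr | sales.qty
4 | 1 | 4
20 | 70 | 20
70 | 6 | 70
After ORDER BY (3 rows):
users.qty | sales.yr | sales.qty
70 | 6 | 70
20 | 70 | 20
4 | 1 | 4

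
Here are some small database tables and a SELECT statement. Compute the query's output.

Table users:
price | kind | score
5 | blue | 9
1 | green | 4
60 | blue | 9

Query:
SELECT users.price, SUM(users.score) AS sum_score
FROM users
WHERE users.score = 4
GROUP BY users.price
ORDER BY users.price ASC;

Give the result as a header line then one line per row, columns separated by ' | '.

After WHERE (1 rows):
users.price | users.kind | users.score
1 | green | 4
After GROUP BY (1 rows):
users.price | sum_score
1 | 4
After ORDER BY (1 rows):
users.price | sum_score
1 | 4

== RESULT ==
users.price | sum_score
1 | 4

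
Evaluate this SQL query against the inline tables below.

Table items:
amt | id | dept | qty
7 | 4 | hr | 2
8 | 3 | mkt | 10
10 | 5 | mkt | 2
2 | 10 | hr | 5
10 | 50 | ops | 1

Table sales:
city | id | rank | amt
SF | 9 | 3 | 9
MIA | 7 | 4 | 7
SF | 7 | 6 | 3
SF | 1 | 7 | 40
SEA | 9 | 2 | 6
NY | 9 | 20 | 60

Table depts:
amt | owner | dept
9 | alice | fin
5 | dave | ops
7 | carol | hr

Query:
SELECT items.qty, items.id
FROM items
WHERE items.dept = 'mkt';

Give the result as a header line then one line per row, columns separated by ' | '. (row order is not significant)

After WHERE (2 rows):
items.amt | items.id | items.dept | items.qty
8 | 3 | mkt | 10
10 | 5 | mkt | 2
After SELECT (2 rows):
items.qty | items.id
10 | 3
2 | 5

== RESULT ==
items.qty | items.id
10 | 3
2 | 5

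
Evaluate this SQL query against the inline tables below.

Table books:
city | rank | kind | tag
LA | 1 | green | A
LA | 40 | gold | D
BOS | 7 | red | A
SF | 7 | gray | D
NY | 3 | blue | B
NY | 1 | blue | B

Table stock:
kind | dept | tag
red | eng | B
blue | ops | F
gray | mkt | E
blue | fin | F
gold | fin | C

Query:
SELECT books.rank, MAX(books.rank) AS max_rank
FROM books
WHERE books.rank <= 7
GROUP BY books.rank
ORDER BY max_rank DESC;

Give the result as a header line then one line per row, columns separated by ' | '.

After WHERE (5 rows):
books.city | books.rank | books.kind | books.tag
LA | 1 | green | A
BOS | 7 | red | A
SF | 7 | gray | D
NY | 3 | blue | B
NY | 1 | blue | B
After GROUP BY (3 rows):
books.rank | max_rank
1 | 1
7 | 7
3 | 3
After ORDER BY (3 rows):
books.rank | max_rank
7 | 7
3 | 3
1 | 1

== RESULT ==
books.rank | max_rank
7 | 7
3 | 3
1 | 1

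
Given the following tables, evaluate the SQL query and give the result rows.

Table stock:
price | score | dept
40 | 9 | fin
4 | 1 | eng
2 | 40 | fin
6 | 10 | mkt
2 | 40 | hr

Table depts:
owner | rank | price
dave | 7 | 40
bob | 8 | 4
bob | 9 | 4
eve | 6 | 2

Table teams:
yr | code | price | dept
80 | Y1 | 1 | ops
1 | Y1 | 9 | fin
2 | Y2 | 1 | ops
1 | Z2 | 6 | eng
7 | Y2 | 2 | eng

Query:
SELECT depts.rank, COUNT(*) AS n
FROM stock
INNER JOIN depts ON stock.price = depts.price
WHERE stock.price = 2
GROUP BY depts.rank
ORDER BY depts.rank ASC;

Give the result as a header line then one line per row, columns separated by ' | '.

After JOIN depts (5 rows):
stock.price | stock.score | stock.dept | depts.owner | depts.rank | depts.price
40 | 9 | fin | dave | 7 | 40
4 | 1 | eng | bob | 8 | 4
4 | 1 | eng | bob | 9 | 4
2 | 40 | fin | eve | 6 | 2
2 | 40 | hr | eve | 6 | 2
After WHERE (2 rows):
stock.price | stock.score | stock.dept | depts.owner | depts.rank | depts.price
2 | 40 | fin | eve | 6 | 2
2 | 40 | hr | eve | 6 | 2
After GROUP BY (1 rows):
depts.rank | n
6 | 2
After ORDER BY (1 rows):
depts.rank | n
6 | 2

== RESULT ==
depts.rank | n
6 | 2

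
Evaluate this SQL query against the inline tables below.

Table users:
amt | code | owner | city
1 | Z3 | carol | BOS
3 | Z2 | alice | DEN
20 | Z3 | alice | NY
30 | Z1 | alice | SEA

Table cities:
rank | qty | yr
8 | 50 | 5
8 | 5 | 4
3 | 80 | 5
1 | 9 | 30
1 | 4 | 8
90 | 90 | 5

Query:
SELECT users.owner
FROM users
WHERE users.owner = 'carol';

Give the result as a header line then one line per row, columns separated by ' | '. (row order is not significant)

== RESULT ==
users.owner
carol

Derivation:
After WHERE (1 rows):
users.amt | users.code | users.owner | users.city
1 | Z3 | carol | BOS
After SELECT (1 rows):
users.owner
carol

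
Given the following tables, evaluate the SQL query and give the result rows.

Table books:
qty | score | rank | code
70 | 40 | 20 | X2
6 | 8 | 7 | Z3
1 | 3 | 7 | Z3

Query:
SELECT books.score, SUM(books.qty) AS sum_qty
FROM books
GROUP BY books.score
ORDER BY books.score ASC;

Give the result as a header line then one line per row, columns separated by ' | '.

After GROUP BY (3 rows):
books.score | sum_qty
40 | 70
8 | 6
3 | 1
After ORDER BY (3 rows):
books.score | sum_qty
3 | 1
8 | 6
40 | 70

== RESULT ==
books.score | sum_qty
3 | 1
8 | 6
40 | 70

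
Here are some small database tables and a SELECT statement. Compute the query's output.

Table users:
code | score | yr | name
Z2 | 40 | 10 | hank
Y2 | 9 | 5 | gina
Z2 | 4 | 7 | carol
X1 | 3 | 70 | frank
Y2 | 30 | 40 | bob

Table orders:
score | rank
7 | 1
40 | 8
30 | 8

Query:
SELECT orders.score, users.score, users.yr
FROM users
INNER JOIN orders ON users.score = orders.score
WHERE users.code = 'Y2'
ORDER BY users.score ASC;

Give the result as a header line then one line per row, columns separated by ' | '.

== RESULT ==
orders.score | users.score | users.yr
30 | 30 | 40

Derivation:
After JOIN orders (2 rows):
users.code | users.score | users.yr | users.name | orders.score | orders.rank
Z2 | 40 | 10 | hank | 40 | 8
Y2 | 30 | 40 | bob | 30 | 8
After WHERE (1 rows):
users.code | users.score | users.yr | users.name | orders.score | orders.rank
Y2 | 30 | 40 | bob | 30 | 8
After SELECT (1 rows):
orders.score | users.score | users.yr
30 | 30 | 40
After ORDER BY (1 rows):
orders.score | users.score | users.yr
30 | 30 | 40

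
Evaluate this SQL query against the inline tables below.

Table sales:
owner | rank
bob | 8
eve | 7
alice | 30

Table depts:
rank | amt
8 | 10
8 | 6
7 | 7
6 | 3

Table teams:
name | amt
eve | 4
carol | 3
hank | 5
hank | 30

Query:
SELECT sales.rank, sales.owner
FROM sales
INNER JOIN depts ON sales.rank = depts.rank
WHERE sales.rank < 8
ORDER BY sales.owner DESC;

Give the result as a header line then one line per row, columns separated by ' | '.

After JOIN depts (3 rows):
sales.owner | sales.rank | depts.rank | depts.amt
bob | 8 | 8 | 10
bob | 8 | 8 | 6
eve | 7 | 7 | 7
After WHERE (1 rows):
sales.owner | sales.rank | depts.rank | depts.amt
eve | 7 | 7 | 7
After SELECT (1 rows):
sales.rank | sales.owner
7 | eve
After ORDER BY (1 rows):
sales.rank | sales.owner
7 | eve

== RESULT ==
sales.rank | sales.owner
7 | eve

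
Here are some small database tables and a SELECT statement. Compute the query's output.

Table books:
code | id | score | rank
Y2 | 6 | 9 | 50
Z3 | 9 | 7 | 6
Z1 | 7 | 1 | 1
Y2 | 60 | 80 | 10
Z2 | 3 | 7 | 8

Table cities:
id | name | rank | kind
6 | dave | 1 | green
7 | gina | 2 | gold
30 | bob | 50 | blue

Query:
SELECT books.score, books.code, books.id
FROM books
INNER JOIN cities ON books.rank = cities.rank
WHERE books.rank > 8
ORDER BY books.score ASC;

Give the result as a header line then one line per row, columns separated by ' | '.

== RESULT ==
books.score | books.code | books.id
9 | Y2 | 6

Derivation:
After JOIN cities (2 rows):
books.code | books.id | books.score | books.rank | cities.id | cities.name | cities.rank | cities.kind
Y2 | 6 | 9 | 50 | 30 | bob | 50 | blue
Z1 | 7 | 1 | 1 | 6 | dave | 1 | green
After WHERE (1 rows):
books.code | books.id | books.score | books.rank | cities.id | cities.name | cities.rank | cities.kind
Y2 | 6 | 9 | 50 | 30 | bob | 50 | blue
After SELECT (1 rows):
books.score | books.code | books.id
9 | Y2 | 6
After ORDER BY (1 rows):
books.score | books.code | books.id
9 | Y2 | 6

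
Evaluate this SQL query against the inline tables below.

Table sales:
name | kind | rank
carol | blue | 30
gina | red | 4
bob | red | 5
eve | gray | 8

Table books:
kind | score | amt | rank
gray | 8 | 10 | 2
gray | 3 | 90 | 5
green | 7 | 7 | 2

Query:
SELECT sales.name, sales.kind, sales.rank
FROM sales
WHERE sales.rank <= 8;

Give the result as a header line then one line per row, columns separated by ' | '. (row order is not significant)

After WHERE (3 rows):
sales.name | sales.kind | sales.rank
gina | red | 4
bob | red | 5
eve | gray | 8
After SELECT (3 rows):
sales.name | sales.kind | sales.rank
gina | red | 4
bob | red | 5
eve | gray | 8

== RESULT ==
sales.name | sales.kind | sales.rank
gina | red | 4
bob | red | 5
eve | gray | 8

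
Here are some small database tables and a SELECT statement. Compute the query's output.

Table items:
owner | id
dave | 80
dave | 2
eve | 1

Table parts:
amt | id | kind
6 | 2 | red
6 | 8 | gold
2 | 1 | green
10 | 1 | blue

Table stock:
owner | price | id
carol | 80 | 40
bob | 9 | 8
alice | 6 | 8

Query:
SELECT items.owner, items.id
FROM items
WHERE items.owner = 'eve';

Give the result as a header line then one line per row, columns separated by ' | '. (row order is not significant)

After WHERE (1 rows):
items.owner | items.id
eve | 1
After SELECT (1 rows):
items.owner | items.id
eve | 1

== RESULT ==
items.owner | items.id
eve | 1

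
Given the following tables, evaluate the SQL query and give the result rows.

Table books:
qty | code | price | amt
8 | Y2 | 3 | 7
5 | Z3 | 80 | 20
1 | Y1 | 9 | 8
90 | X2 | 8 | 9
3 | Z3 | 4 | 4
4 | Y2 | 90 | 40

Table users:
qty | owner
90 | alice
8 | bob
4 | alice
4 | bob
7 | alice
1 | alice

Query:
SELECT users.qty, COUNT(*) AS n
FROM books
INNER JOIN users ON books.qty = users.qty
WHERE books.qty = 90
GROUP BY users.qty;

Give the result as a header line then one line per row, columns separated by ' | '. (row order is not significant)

== RESULT ==
users.qty | n
90 | 1

Derivation:
After JOIN users (5 rows):
books.qty | books.code | books.price | books.amt | users.qty | users.owner
8 | Y2 | 3 | 7 | 8 | bob
1 | Y1 | 9 | 8 | 1 | alice
90 | X2 | 8 | 9 | 90 | alice
4 | Y2 | 90 | 40 | 4 | alice
4 | Y2 | 90 | 40 | 4 | bob
After WHERE (1 rows):
books.qty | books.code | books.price | books.amt | users.qty | users.owner
90 | X2 | 8 | 9 | 90 | alice
After GROUP BY (1 rows):
users.qty | n
90 | 1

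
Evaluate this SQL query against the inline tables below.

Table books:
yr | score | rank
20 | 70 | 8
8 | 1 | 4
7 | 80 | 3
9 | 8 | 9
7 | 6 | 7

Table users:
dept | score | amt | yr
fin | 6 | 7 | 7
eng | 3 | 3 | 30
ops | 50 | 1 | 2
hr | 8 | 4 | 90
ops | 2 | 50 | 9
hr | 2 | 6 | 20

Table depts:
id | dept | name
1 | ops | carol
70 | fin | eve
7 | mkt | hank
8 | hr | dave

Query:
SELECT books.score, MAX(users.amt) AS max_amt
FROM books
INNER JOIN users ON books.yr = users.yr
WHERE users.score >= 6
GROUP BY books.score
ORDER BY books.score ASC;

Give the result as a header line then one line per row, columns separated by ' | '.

After JOIN users (4 rows):
books.yr | books.score | books.rank | users.dept | users.score | users.amt | users.yr
20 | 70 | 8 | hr | 2 | 6 | 20
7 | 80 | 3 | fin | 6 | 7 | 7
9 | 8 | 9 | ops | 2 | 50 | 9
7 | 6 | 7 | fin | 6 | 7 | 7
After WHERE (2 rows):
books.yr | books.score | books.rank | users.dept | users.score | users.amt | users.yr
7 | 80 | 3 | fin | 6 | 7 | 7
7 | 6 | 7 | fin | 6 | 7 | 7
After GROUP BY (2 rows):
books.score | max_amt
80 | 7
6 | 7
After ORDER BY (2 rows):
books.score | max_amt
6 | 7
80 | 7

== RESULT ==
books.score | max_amt
6 | 7
80 | 7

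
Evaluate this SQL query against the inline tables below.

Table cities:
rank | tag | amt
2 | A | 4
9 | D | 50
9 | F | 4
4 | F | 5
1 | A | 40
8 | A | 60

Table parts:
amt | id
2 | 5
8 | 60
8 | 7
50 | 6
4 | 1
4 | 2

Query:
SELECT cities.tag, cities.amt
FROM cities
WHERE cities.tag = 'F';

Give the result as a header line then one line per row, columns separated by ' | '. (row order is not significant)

== RESULT ==
cities.tag | cities.amt
F | 4
F | 5

Derivation:
After WHERE (2 rows):
cities.rank | cities.tag | cities.amt
9 | F | 4
4 | F | 5
After SELECT (2 rows):
cities.tag | cities.amt
F | 4
F | 5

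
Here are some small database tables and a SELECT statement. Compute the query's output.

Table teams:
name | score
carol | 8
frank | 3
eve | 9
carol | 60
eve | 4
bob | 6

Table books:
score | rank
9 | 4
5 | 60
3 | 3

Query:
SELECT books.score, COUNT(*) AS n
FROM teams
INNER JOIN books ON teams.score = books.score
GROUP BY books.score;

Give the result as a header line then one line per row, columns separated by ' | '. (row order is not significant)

After JOIN books (2 rows):
teams.name | teams.score | books.score | books.rank
frank | 3 | 3 | 3
eve | 9 | 9 | 4
After GROUP BY (2 rows):
books.score | n
3 | 1
9 | 1

== RESULT ==
books.score | n
3 | 1
9 | 1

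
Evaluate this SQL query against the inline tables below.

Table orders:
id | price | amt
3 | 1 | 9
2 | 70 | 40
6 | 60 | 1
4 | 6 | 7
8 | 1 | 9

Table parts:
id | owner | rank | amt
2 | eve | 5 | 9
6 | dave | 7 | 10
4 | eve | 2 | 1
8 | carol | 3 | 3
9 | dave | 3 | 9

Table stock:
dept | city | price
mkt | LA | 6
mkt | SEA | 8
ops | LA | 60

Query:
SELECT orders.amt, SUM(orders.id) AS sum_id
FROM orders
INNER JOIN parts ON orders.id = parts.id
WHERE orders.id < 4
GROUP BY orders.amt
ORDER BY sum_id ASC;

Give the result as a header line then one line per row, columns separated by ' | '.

After JOIN parts (4 rows):
orders.id | orders.price | orders.amt | parts.id | parts.owner | parts.rank | parts.amt
2 | 70 | 40 | 2 | eve | 5 | 9
6 | 60 | 1 | 6 | dave | 7 | 10
4 | 6 | 7 | 4 | eve | 2 | 1
8 | 1 | 9 | 8 | carol | 3 | 3
After WHERE (1 rows):
orders.id | orders.price | orders.amt | parts.id | parts.owner | parts.rank | parts.amt
2 | 70 | 40 | 2 | eve | 5 | 9
After GROUP BY (1 rows):
orders.amt | sum_id
40 | 2
After ORDER BY (1 rows):
orders.amt | sum_id
40 | 2

== RESULT ==
orders.amt | sum_id
40 | 2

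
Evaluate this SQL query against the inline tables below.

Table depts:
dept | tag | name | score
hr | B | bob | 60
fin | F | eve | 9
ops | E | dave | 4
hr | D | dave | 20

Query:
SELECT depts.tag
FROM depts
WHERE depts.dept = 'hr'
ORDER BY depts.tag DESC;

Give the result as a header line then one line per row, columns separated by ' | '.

== RESULT ==
depts.tag
D
B

Derivation:
After WHERE (2 rows):
depts.dept | depts.tag | depts.name | depts.score
hr | B | bob | 60
hr | D | dave | 20
After SELECT (2 rows):
depts.tag
B
D
After ORDER BY (2 rows):
depts.tag
D
B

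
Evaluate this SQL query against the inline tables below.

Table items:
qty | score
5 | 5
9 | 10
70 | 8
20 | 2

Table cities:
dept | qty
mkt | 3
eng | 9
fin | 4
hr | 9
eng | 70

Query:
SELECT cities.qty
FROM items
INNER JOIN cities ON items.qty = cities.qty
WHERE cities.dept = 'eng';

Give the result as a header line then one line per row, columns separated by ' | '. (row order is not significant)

== RESULT ==
cities.qty
9
70

Derivation:
After JOIN cities (3 rows):
items.qty | items.score | cities.dept | cities.qty
9 | 10 | eng | 9
9 | 10 | hr | 9
70 | 8 | eng | 70
After WHERE (2 rows):
items.qty | items.score | cities.dept | cities.qty
9 | 10 | eng | 9
70 | 8 | eng | 70
After SELECT (2 rows):
cities.qty
9
70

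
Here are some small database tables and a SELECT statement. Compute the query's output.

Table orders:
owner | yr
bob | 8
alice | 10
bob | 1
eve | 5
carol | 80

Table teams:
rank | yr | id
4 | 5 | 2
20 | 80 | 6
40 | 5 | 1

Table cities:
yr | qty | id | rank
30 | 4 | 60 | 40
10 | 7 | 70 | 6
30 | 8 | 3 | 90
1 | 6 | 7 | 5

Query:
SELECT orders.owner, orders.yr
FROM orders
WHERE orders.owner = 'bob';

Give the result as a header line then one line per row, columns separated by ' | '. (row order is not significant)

== RESULT ==
orders.owner | orders.yr
bob | 8
bob | 1

Derivation:
After WHERE (2 rows):
orders.owner | orders.yr
bob | 8
bob | 1
After SELECT (2 rows):
orders.owner | orders.yr
bob | 8
bob | 1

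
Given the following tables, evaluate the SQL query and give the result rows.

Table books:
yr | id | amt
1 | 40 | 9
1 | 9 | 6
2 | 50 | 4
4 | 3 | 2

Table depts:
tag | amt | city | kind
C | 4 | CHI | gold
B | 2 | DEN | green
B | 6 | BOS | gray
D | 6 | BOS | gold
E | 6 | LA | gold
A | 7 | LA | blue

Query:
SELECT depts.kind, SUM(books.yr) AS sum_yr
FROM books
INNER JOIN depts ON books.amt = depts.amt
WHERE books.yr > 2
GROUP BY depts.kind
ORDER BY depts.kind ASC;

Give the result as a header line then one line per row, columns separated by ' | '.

== RESULT ==
depts.kind | sum_yr
green | 4

Derivation:
After JOIN depts (5 rows):
books.yr | books.id | books.amt | depts.tag | depts.amt | depts.city | depts.kind
1 | 9 | 6 | B | 6 | BOS | gray
1 | 9 | 6 | D | 6 | BOS | gold
1 | 9 | 6 | E | 6 | LA | gold
2 | 50 | 4 | C | 4 | CHI | gold
4 | 3 | 2 | B | 2 | DEN | green
After WHERE (1 rows):
books.yr | books.id | books.amt | depts.tag | depts.amt | depts.city | depts.kind
4 | 3 | 2 | B | 2 | DEN | green
After GROUP BY (1 rows):
depts.kind | sum_yr
green | 4
After ORDER BY (1 rows):
depts.kind | sum_yr
green | 4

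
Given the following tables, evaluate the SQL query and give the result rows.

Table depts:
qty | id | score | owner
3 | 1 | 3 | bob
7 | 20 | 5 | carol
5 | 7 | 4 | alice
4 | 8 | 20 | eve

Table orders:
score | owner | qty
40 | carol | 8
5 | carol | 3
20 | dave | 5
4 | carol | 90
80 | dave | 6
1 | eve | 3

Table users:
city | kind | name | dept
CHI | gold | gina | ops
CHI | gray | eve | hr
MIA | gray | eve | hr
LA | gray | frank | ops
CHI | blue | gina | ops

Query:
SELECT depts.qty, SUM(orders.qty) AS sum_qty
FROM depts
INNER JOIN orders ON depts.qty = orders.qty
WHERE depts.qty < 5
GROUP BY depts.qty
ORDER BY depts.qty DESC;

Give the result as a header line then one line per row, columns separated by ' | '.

== RESULT ==
depts.qty | sum_qty
3 | 6

Derivation:
After JOIN orders (3 rows):
depts.qty | depts.id | depts.score | depts.owner | orders.score | orders.owner | orders.qty
3 | 1 | 3 | bob | 5 | carol | 3
3 | 1 | 3 | bob | 1 | eve | 3
5 | 7 | 4 | alice | 20 | dave | 5
After WHERE (2 rows):
depts.qty | depts.id | depts.score | depts.owner | orders.score | orders.owner | orders.qty
3 | 1 | 3 | bob | 5 | carol | 3
3 | 1 | 3 | bob | 1 | eve | 3
After GROUP BY (1 rows):
depts.qty | sum_qty
3 | 6
After ORDER BY (1 rows):
depts.qty | sum_qty
3 | 6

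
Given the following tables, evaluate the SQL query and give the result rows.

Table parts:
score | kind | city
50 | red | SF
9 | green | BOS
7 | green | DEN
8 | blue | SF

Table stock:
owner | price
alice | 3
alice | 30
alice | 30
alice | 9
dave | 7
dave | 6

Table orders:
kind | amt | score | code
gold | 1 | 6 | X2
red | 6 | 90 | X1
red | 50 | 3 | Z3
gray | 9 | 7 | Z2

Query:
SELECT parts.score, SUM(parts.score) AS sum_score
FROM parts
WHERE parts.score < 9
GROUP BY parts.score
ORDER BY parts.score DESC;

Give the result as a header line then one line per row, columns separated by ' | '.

== RESULT ==
parts.score | sum_score
8 | 8
7 | 7

Derivation:
After WHERE (2 rows):
parts.score | parts.kind | parts.city
7 | green | DEN
8 | blue | SF
After GROUP BY (2 rows):
parts.score | sum_score
7 | 7
8 | 8
After ORDER BY (2 rows):
parts.score | sum_score
8 | 8
7 | 7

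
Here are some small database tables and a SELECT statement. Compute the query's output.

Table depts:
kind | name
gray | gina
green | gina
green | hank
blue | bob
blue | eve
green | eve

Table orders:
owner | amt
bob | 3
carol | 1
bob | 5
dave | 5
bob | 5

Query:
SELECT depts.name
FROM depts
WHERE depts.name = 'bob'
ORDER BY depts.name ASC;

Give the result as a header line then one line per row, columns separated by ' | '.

== RESULT ==
depts.name
bob

Derivation:
After WHERE (1 rows):
depts.kind | depts.name
blue | bob
After SELECT (1 rows):
depts.name
bob
After ORDER BY (1 rows):
depts.name
bob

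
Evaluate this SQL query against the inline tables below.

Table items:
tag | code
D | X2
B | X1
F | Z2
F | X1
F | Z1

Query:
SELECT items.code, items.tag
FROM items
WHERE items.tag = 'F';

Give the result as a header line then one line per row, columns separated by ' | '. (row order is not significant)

== RESULT ==
items.code | items.tag
Z2 | F
X1 | F
Z1 | F

Derivation:
After WHERE (3 rows):
items.tag | items.code
F | Z2
F | X1
F | Z1
After SELECT (3 rows):
items.code | items.tag
Z2 | F
X1 | F
Z1 | F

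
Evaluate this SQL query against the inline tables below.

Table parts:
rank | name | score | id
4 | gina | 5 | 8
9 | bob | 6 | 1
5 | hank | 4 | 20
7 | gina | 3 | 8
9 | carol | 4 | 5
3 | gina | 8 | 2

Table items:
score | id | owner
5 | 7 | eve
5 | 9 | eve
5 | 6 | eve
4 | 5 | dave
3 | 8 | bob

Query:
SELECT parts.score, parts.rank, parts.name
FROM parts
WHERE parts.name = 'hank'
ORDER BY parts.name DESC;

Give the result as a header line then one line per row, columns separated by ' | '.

== RESULT ==
parts.score | parts.rank | parts.name
4 | 5 | hank

Derivation:
After WHERE (1 rows):
parts.rank | parts.name | parts.score | parts.id
5 | hank | 4 | 20
After SELECT (1 rows):
parts.score | parts.rank | parts.name
4 | 5 | hank
After ORDER BY (1 rows):
parts.score | parts.rank | parts.name
4 | 5 | hank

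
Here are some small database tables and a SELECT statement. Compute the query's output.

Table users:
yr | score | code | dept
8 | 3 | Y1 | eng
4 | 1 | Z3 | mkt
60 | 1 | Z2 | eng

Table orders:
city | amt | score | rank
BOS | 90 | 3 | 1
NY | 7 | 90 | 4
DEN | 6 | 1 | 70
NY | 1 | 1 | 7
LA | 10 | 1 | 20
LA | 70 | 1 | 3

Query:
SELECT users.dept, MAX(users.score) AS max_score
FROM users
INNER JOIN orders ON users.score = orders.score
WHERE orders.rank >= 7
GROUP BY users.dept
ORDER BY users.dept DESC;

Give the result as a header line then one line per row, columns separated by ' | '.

After JOIN orders (9 rows):
users.yr | users.score | users.code | users.dept | orders.city | orders.amt | orders.score | orders.rank
8 | 3 | Y1 | eng | BOS | 90 | 3 | 1
4 | 1 | Z3 | mkt | DEN | 6 | 1 | 70
4 | 1 | Z3 | mkt | NY | 1 | 1 | 7
4 | 1 | Z3 | mkt | LA | 10 | 1 | 20
4 | 1 | Z3 | mkt | LA | 70 | 1 | 3
60 | 1 | Z2 | eng | DEN | 6 | 1 | 70
60 | 1 | Z2 | eng | NY | 1 | 1 | 7
60 | 1 | Z2 | eng | LA | 10 | 1 | 20
60 | 1 | Z2 | eng | LA | 70 | 1 | 3
After WHERE (6 rows):
users.yr | users.score | users.code | users.dept | orders.city | orders.amt | orders.score | orders.rank
4 | 1 | Z3 | mkt | DEN | 6 | 1 | 70
4 | 1 | Z3 | mkt | NY | 1 | 1 | 7
4 | 1 | Z3 | mkt | LA | 10 | 1 | 20
60 | 1 | Z2 | eng | DEN | 6 | 1 | 70
60 | 1 | Z2 | eng | NY | 1 | 1 | 7
60 | 1 | Z2 | eng | LA | 10 | 1 | 20
After GROUP BY (2 rows):
users.dept | max_score
mkt | 1
eng | 1
After ORDER BY (2 rows):
users.dept | max_score
mkt | 1
eng | 1

== RESULT ==
users.dept | max_score
mkt | 1
eng | 1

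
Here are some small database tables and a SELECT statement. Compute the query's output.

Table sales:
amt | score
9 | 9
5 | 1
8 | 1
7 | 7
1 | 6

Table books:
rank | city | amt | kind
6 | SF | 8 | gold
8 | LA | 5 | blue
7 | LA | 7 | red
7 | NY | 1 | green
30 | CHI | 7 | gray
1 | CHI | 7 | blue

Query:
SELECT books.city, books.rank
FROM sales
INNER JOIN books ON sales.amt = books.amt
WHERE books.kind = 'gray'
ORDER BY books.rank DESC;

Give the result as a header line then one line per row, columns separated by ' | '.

== RESULT ==
books.city | books.rank
CHI | 30

Derivation:
After JOIN books (6 rows):
sales.amt | sales.score | books.rank | books.city | books.amt | books.kind
5 | 1 | 8 | LA | 5 | blue
8 | 1 | 6 | SF | 8 | gold
7 | 7 | 7 | LA | 7 | red
7 | 7 | 30 | CHI | 7 | gray
7 | 7 | 1 | CHI | 7 | blue
1 | 6 | 7 | NY | 1 | green
After WHERE (1 rows):
sales.amt | sales.score | books.rank | books.city | books.amt | books.kind
7 | 7 | 30 | CHI | 7 | gray
After SELECT (1 rows):
books.city | books.rank
CHI | 30
After ORDER BY (1 rows):
books.city | books.rank
CHI | 30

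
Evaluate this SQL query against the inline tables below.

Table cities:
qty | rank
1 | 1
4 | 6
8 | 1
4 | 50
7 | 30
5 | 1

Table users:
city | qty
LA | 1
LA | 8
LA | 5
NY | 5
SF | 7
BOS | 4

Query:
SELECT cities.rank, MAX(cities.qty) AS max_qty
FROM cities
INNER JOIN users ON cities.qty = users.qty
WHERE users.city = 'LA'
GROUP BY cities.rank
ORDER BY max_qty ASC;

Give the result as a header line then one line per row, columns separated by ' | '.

After JOIN users (7 rows):
cities.qty | cities.rank | users.city | users.qty
1 | 1 | LA | 1
4 | 6 | BOS | 4
8 | 1 | LA | 8
4 | 50 | BOS | 4
7 | 30 | SF | 7
5 | 1 | LA | 5
5 | 1 | NY | 5
After WHERE (3 rows):
cities.qty | cities.rank | users.city | users.qty
1 | 1 | LA | 1
8 | 1 | LA | 8
5 | 1 | LA | 5
After GROUP BY (1 rows):
cities.rank | max_qty
1 | 8
After ORDER BY (1 rows):
cities.rank | max_qty
1 | 8

== RESULT ==
cities.rank | max_qty
1 | 8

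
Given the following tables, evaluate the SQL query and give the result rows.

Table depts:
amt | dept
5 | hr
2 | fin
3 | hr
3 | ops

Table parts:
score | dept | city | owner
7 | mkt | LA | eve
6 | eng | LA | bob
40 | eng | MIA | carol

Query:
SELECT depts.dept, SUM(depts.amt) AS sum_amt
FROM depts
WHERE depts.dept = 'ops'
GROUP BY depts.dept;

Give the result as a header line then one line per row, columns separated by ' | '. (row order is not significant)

After WHERE (1 rows):
depts.amt | depts.dept
3 | ops
After GROUP BY (1 rows):
depts.dept | sum_amt
ops | 3

== RESULT ==
depts.dept | sum_amt
ops | 3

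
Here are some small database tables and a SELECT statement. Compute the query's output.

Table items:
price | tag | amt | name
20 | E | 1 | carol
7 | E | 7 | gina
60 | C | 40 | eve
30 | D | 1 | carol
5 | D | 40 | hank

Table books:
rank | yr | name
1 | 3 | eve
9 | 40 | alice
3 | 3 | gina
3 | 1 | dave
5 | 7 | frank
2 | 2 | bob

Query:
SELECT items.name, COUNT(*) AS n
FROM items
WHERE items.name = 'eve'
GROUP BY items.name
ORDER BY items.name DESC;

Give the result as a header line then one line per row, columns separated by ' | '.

After WHERE (1 rows):
items.price | items.tag | items.amt | items.name
60 | C | 40 | eve
After GROUP BY (1 rows):
items.name | n
eve | 1
After ORDER BY (1 rows):
items.name | n
eve | 1

== RESULT ==
items.name | n
eve | 1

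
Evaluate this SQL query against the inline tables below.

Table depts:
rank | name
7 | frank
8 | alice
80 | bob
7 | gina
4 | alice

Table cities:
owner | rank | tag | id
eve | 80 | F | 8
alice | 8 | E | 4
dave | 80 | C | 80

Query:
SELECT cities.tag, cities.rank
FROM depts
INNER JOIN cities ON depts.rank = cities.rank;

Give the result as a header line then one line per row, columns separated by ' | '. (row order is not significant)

After JOIN cities (3 rows):
depts.rank | depts.name | cities.owner | cities.rank | cities.tag | cities.id
8 | alice | alice | 8 | E | 4
80 | bob | eve | 80 | F | 8
80 | bob | dave | 80 | C | 80
After SELECT (3 rows):
cities.tag | cities.rank
E | 8
F | 80
C | 80

== RESULT ==
cities.tag | cities.rank
E | 8
F | 80
C | 80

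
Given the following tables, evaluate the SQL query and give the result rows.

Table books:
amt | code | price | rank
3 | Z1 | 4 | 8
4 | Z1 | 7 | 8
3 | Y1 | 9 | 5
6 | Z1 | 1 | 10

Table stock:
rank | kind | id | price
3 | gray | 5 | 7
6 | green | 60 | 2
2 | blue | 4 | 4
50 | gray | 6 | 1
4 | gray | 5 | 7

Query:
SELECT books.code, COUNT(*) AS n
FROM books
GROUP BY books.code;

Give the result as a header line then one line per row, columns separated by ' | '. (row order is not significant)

After GROUP BY (2 rows):
books.code | n
Z1 | 3
Y1 | 1

== RESULT ==
books.code | n
Z1 | 3
Y1 | 1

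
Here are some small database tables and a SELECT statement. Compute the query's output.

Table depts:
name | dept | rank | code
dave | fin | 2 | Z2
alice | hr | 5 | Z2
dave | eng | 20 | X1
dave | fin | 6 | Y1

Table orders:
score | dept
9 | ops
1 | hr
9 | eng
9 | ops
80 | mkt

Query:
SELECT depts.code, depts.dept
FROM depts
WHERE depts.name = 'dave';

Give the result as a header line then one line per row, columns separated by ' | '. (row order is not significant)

After WHERE (3 rows):
depts.name | depts.dept | depts.rank | depts.code
dave | fin | 2 | Z2
dave | eng | 20 | X1
dave | fin | 6 | Y1
After SELECT (3 rows):
depts.code | depts.dept
Z2 | fin
X1 | eng
Y1 | fin

== RESULT ==
depts.code | depts.dept
Z2 | fin
X1 | eng
Y1 | fin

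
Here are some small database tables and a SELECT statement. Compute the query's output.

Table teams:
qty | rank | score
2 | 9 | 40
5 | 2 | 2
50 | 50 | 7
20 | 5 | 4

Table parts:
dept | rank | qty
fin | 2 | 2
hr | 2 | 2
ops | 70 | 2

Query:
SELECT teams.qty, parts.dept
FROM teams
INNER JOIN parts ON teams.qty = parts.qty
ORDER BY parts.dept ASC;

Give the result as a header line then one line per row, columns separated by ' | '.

After JOIN parts (3 rows):
teams.qty | teams.rank | teams.score | parts.dept | parts.rank | parts.qty
2 | 9 | 40 | fin | 2 | 2
2 | 9 | 40 | hr | 2 | 2
2 | 9 | 40 | ops | 70 | 2
After SELECT (3 rows):
teams.qty | parts.dept
2 | fin
2 | hr
2 | ops
After ORDER BY (3 rows):
teams.qty | parts.dept
2 | fin
2 | hr
2 | ops

== RESULT ==
teams.qty | parts.dept
2 | fin
2 | hr
2 | ops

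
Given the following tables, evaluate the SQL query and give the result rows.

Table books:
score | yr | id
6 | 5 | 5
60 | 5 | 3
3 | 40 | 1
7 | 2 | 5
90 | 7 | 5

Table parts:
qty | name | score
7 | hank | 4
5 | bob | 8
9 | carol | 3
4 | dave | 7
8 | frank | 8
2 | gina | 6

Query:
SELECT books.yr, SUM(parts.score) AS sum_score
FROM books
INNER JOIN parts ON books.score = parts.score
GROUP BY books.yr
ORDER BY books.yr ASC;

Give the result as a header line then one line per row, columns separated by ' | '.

== RESULT ==
books.yr | sum_score
2 | 7
5 | 6
40 | 3

Derivation:
After JOIN parts (3 rows):
books.score | books.yr | books.id | parts.qty | parts.name | parts.score
6 | 5 | 5 | 2 | gina | 6
3 | 40 | 1 | 9 | carol | 3
7 | 2 | 5 | 4 | dave | 7
After GROUP BY (3 rows):
books.yr | sum_score
5 | 6
40 | 3
2 | 7
After ORDER BY (3 rows):
books.yr | sum_score
2 | 7
5 | 6
40 | 3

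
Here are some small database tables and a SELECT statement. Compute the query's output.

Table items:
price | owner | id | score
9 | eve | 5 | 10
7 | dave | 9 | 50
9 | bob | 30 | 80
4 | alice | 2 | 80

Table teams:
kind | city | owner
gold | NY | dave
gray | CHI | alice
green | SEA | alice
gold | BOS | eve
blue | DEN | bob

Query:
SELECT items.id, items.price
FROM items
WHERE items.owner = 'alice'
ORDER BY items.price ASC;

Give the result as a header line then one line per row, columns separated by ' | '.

After WHERE (1 rows):
items.price | items.owner | items.id | items.score
4 | alice | 2 | 80
After SELECT (1 rows):
items.id | items.price
2 | 4
After ORDER BY (1 rows):
items.id | items.price
2 | 4

== RESULT ==
items.id | items.price
2 | 4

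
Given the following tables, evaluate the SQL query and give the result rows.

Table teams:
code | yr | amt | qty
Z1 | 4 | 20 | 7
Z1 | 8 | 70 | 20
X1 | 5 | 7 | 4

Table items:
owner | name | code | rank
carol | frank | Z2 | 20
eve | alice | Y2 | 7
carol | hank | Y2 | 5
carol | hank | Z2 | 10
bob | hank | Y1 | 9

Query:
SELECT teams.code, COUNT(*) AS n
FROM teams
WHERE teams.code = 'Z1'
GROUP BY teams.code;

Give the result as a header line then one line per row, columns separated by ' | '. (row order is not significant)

After WHERE (2 rows):
teams.code | teams.yr | teams.amt | teams.qty
Z1 | 4 | 20 | 7
Z1 | 8 | 70 | 20
After GROUP BY (1 rows):
teams.code | n
Z1 | 2

== RESULT ==
teams.code | n
Z1 | 2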